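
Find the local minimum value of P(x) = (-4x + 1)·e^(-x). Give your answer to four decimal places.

-1.1460

Differentiating with the product rule gives P'(x) = (4x - 5)·e^(-x). Since e^(-x) > 0, the only critical point is x = 5/4.
P''(5/4) has the same sign as 4 > 0, so this is a local minimum.
P(5/4) = (-4)·e^(-5/4) ≈ -1.1460.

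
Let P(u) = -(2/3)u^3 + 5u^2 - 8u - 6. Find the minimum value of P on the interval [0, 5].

The derivative is -2u^2 + 10u - 8, which vanishes at u = 1 and u = 4.
Compare values at every candidate in [0, 5]: P(0) = -6, P(1) = -29/3, P(4) = -2/3, P(5) = -13/3.
Hence the absolute minimum is -29/3 at u = 1.

-29/3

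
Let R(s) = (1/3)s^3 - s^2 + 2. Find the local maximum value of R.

R'(s) = s^2 - 2s = 0 at s = 0, 2.
Since R''(s) = 2s - 2, we get R''(0) = -2 < 0 ⇒ local maximum; R''(2) = 2 > 0 ⇒ local minimum.
Thus R has its local maximum at s = 0, with value 2.

2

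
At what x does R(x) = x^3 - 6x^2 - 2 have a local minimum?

4

R'(x) = 3x^2 - 12x = 0 at x = 0, 4.
Since R''(x) = 6x - 12, we get R''(0) = -12 < 0 ⇒ local maximum; R''(4) = 12 > 0 ⇒ local minimum.
Thus R has its local minimum at x = 4, with value -34.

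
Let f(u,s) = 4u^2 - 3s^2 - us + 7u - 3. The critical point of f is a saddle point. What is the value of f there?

-6

∂f/∂u = 8u - s + 7 = 0 and ∂f/∂s = -u - 6s = 0, so (u, s) = (-6/7, 1/7).
The Hessian has f_{uu} = 8, f_{ss} = -6, f_{us} = -1, giving D = -49 < 0, so the point is a saddle point.
f(-6/7, 1/7) = -6.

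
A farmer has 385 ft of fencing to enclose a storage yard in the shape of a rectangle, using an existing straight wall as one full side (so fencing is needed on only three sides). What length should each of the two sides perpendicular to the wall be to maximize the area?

Let the sides perpendicular to the wall have length x and the parallel side y, so 2x + y = 385 and the area is A = xy = x(385 − 2x).
A'(x) = 385 − 4x = 0 gives x = 385/4, and A''(x) = −4 < 0 confirms a maximum.
Then y = 385 − 2·385/4 = 385/2 and A = 148225/8.

385/4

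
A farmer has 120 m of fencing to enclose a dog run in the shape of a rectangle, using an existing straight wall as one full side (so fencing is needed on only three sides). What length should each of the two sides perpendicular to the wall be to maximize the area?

Let the sides perpendicular to the wall have length x and the parallel side y, so 2x + y = 120 and the area is A = xy = x(120 − 2x).
A'(x) = 120 − 4x = 0 gives x = 30, and A''(x) = −4 < 0 confirms a maximum.
Then y = 120 − 2·30 = 60 and A = 1800.

30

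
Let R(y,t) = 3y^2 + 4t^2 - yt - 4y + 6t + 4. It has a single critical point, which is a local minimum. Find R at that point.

∂R/∂y = 6y - t - 4 = 0 and ∂R/∂t = -y + 8t + 6 = 0, so (y, t) = (26/47, -32/47).
The Hessian has R_{yy} = 6, R_{tt} = 8, R_{yt} = -1, giving D = 47 > 0 with R_{yy} > 0, so the point is a local minimum.
R(26/47, -32/47) = 40/47.

40/47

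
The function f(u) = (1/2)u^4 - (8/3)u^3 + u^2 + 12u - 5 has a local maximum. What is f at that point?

29/3

f'(u) = 2u^3 - 8u^2 + 2u + 12 = 0 at u = -1, 2, 3.
Second-derivative test with f''(u) = 6u^2 - 16u + 2: f''(-1) = 24 > 0 ⇒ local minimum; f''(2) = -6 < 0 ⇒ local maximum; f''(3) = 8 > 0 ⇒ local minimum.
So the local maximum value is f(2) = 29/3.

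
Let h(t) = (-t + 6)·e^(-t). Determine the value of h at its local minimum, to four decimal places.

-0.0009

h'(t) = (-1)·e^(-t) + (-t + 6)·(-1)·e^(-t) = (t - 7)·e^(-t). Since e^(-t) > 0, the only critical point is t = 7.
h''(7) has the same sign as 1 > 0, so this is a local minimum.
h(7) = (-1)·e^(-7) ≈ -0.0009.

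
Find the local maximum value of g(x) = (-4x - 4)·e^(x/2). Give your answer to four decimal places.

1.7850

g'(x) = (-4)·e^(x/2) + (-4x - 4)·(1/2)·e^(x/2) = (-2x - 6)·e^(x/2). Since e^(x/2) > 0, the only critical point is x = -3.
g''(-3) has the same sign as -2 < 0, so this is a local maximum.
g(-3) = (8)·e^(-3/2) ≈ 1.7850.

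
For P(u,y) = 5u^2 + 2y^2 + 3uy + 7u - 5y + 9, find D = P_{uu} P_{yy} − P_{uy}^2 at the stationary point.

∂P/∂u = 10u + 3y + 7 = 0 and ∂P/∂y = 3u + 4y - 5 = 0, so (u, y) = (-43/31, 71/31).
The Hessian has P_{uu} = 10, P_{yy} = 4, P_{uy} = 3, giving D = 31 > 0 with P_{uu} > 0, so the point is a local minimum.
D = (10)·(4) − (3)^2 = 31.

31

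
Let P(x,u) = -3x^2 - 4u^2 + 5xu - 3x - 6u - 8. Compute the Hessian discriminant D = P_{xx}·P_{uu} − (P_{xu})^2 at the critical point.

23

∂P/∂x = -6x + 5u - 3 = 0 and ∂P/∂u = 5x - 8u - 6 = 0, so (x, u) = (-54/23, -51/23).
The Hessian has P_{xx} = -6, P_{uu} = -8, P_{xu} = 5, giving D = 23 > 0 with P_{xx} < 0, so the point is a local maximum.
D = (-6)·(-8) − (5)^2 = 23.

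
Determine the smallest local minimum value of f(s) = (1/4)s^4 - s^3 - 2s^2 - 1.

-33

Critical points: f'(s) = s^3 - 3s^2 - 4s vanishes at s = -1, 0, 4.
Since f''(s) = 3s^2 - 6s - 4, we get f''(-1) = 5 > 0 ⇒ local minimum; f''(0) = -4 < 0 ⇒ local maximum; f''(4) = 20 > 0 ⇒ local minimum.
Thus f has its smallest local minimum at s = 4, with value -33.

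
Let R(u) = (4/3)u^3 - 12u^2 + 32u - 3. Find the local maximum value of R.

R'(u) = 4u^2 - 24u + 32. Setting R'(u) = 0 gives u ∈ {2, 4}.
Second-derivative test with R''(u) = 8u - 24: R''(2) = -8 < 0 ⇒ local maximum; R''(4) = 8 > 0 ⇒ local minimum.
The local maximum is R(2) = 71/3.

71/3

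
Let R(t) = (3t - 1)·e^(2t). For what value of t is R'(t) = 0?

By the product rule, R'(t) = (6t + 1)·e^(2t). Since e^(2t) > 0, the only critical point is t = -1/6.
R''(-1/6) has the same sign as 6 > 0, so this is a local minimum.
R(-1/6) = (-3/2)·e^(-1/3) ≈ -1.0748.

-1/6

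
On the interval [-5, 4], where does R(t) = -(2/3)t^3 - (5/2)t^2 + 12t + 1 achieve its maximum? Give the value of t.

3/2

Differentiating, R'(t) = -2t^2 - 5t + 12; which vanishes at t = -4 and t = 3/2.
Evaluating at the critical points and endpoints: R(-5) = -229/6,  R(-4) = -133/3,  R(3/2) = 89/8,  R(4) = -101/3.
So the maximum is R(3/2) = 89/8.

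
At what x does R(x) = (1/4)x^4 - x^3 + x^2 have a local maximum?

1

R'(x) = x^3 - 3x^2 + 2x = 0 at x = 0, 1, 2.
Second-derivative test with R''(x) = 3x^2 - 6x + 2: R''(0) = 2 > 0 ⇒ local minimum; R''(1) = -1 < 0 ⇒ local maximum; R''(2) = 2 > 0 ⇒ local minimum.
So the local maximum value is R(1) = 1/4.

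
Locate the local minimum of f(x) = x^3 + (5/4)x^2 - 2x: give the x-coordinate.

1/2

f'(x) = 3x^2 + (5/2)x - 2 = 0 at x = -4/3, 1/2.
Since f''(x) = 6x + 5/2, we get f''(-4/3) = -11/2 < 0 ⇒ local maximum; f''(1/2) = 11/2 > 0 ⇒ local minimum.
The local minimum is f(1/2) = -9/16.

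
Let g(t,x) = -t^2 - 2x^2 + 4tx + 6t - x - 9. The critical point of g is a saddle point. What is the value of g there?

∂g/∂t = -2t + 4x + 6 = 0 and ∂g/∂x = 4t - 4x - 1 = 0, so (t, x) = (-5/2, -11/4).
The Hessian has g_{tt} = -2, g_{xx} = -4, g_{tx} = 4, giving D = -8 < 0, so the point is a saddle point.
g(-5/2, -11/4) = -121/8.

-121/8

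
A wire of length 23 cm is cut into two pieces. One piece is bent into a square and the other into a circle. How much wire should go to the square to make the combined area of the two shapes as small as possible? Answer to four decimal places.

Let x be the length used for the square. Square side x/4; circle radius (23−x)/(2π).
A(x) = (x/4)² + π·((23−x)/(2π))² = x²/16 + (23−x)²/(4π) for 0 ≤ x ≤ 23. A'(x) = x/8 − (23−x)/(2π) = 0 gives x = 4·23/(π+4) ≈ 12.8823.
A'' = 1/8 + 1/(2π) > 0, so this gives the minimum combined area; x ≈ 12.8823 cm to the square.

12.8823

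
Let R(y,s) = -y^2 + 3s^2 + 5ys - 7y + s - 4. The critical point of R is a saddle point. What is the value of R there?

33/37

∂R/∂y = -2y + 5s - 7 = 0 and ∂R/∂s = 5y + 6s + 1 = 0, so (y, s) = (-47/37, 33/37).
The Hessian has R_{yy} = -2, R_{ss} = 6, R_{ys} = 5, giving D = -37 < 0, so the point is a saddle point.
R(-47/37, 33/37) = 33/37.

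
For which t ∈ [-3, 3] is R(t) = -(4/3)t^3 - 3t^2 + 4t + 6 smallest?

The derivative is -4t^2 - 6t + 4, which vanishes at t = -2 and t = 1/2.
Compare values at every candidate in [-3, 3]: R(-3) = 3, R(-2) = -10/3, R(1/2) = 85/12, R(3) = -45.
Hence the absolute minimum is -45 at t = 3.

3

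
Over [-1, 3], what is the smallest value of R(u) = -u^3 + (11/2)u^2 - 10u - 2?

Differentiating, R'(u) = -3u^2 + 11u - 10; which vanishes at u = 5/3 and u = 2.
Candidates: R(-1) = 29/2, R(5/3) = -433/54, R(2) = -8, R(3) = -19/2.
Hence the absolute minimum is -19/2 at u = 3.

-19/2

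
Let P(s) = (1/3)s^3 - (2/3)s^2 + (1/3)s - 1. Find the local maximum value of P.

P'(s) = s^2 - (4/3)s + 1/3. Setting P'(s) = 0 gives s ∈ {1/3, 1}.
Second-derivative test with P''(s) = 2s - 4/3: P''(1/3) = -2/3 < 0 ⇒ local maximum; P''(1) = 2/3 > 0 ⇒ local minimum.
So the local maximum value is P(1/3) = -77/81.

-77/81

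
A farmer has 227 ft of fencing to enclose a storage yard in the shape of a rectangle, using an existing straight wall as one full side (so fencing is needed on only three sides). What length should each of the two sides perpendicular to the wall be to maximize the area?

Let the sides perpendicular to the wall have length x and the parallel side y, so 2x + y = 227 and the area is A = xy = x(227 − 2x).
A'(x) = 227 − 4x = 0 gives x = 227/4, and A''(x) = −4 < 0 confirms a maximum.
Then y = 227 − 2·227/4 = 227/2 and A = 51529/8.

227/4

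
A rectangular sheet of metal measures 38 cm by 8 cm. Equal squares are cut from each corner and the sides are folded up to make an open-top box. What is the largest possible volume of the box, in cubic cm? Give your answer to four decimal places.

With cut size x, the volume is V(x) = x(38 − 2x)(8 − 2x) for 0 < x < 4.
V'(x) = 12x^2 − 184x + 304. Setting V'(x) = 0 gives x ≈ 1.8835 (the root in (0, 4)).
V''(x) = 24x − 184 is negative there, so this is the maximum; V ≈ 272.9348.

272.9348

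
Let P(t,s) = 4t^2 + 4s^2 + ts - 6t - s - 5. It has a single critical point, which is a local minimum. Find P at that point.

-457/63

∂P/∂t = 8t + s - 6 = 0 and ∂P/∂s = t + 8s - 1 = 0, so (t, s) = (47/63, 2/63).
The Hessian has P_{tt} = 8, P_{ss} = 8, P_{ts} = 1, giving D = 63 > 0 with P_{tt} > 0, so the point is a local minimum.
P(47/63, 2/63) = -457/63.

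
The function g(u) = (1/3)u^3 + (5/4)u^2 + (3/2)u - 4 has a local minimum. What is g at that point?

-55/12

g'(u) = u^2 + (5/2)u + 3/2 = 0 at u = -3/2, -1.
g''(u) = 2u + 5/2. g''(-3/2) = -1/2 < 0 ⇒ local maximum; g''(-1) = 1/2 > 0 ⇒ local minimum.
Thus g has its local minimum at u = -1, with value -55/12.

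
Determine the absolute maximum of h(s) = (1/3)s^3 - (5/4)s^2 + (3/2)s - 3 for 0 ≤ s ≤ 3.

Differentiating, h'(s) = s^2 - (5/2)s + 3/2; which vanishes at s = 1 and s = 3/2.
Candidates: h(0) = -3,  h(1) = -29/12,  h(3/2) = -39/16,  h(3) = -3/4.
So the maximum is h(3) = -3/4.

-3/4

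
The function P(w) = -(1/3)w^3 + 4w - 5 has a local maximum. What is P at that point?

1/3

Critical points: P'(w) = -w^2 + 4 vanishes at w = -2, 2.
P''(w) = -2w. P''(-2) = 4 > 0 ⇒ local minimum; P''(2) = -4 < 0 ⇒ local maximum.
So the local maximum value is P(2) = 1/3.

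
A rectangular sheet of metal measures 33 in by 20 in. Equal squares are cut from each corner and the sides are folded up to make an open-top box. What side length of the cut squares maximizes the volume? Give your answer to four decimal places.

With cut size x, the volume is V(x) = x(33 − 2x)(20 − 2x) for 0 < x < 10.
V'(x) = 12x^2 − 212x + 660. Setting V'(x) = 0 gives x ≈ 4.0346 (the root in (0, 10)).
V''(x) = 24x − 212 is negative there, so this is the maximum; V ≈ 1200.0691.

4.0346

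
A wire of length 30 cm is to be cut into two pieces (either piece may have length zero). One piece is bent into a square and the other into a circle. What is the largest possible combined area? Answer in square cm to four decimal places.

Let x be the length used for the square. Square side x/4; circle radius (30−x)/(2π).
A(x) = (x/4)² + π·((30−x)/(2π))² = x²/16 + (30−x)²/(4π) for 0 ≤ x ≤ 30. A'(x) = x/8 − (30−x)/(2π) = 0 gives x = 4·30/(π+4) ≈ 16.8030.
A'' > 0, so the interior critical point is a minimum; the maximum is at an endpoint. A(0) = 71.6197 and A(30) = 56.2500, so the largest area is 71.6197.

71.6197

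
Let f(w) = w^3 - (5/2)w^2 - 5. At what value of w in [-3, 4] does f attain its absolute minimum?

f'(w) = 3w^2 - 5w, which vanishes at w = 0 and w = 5/3.
Evaluating at the critical points and endpoints: f(-3) = -109/2; f(0) = -5; f(5/3) = -395/54; f(4) = 19.
The minimum over the interval is -109/2, attained at w = -3.

-3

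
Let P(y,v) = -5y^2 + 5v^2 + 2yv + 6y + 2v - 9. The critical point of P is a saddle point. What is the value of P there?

-100/13

∂P/∂y = -10y + 2v + 6 = 0 and ∂P/∂v = 2y + 10v + 2 = 0, so (y, v) = (7/13, -4/13).
The Hessian has P_{yy} = -10, P_{vv} = 10, P_{yv} = 2, giving D = -104 < 0, so the point is a saddle point.
P(7/13, -4/13) = -100/13.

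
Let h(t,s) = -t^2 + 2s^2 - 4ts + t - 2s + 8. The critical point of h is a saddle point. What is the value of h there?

91/12

∂h/∂t = -2t - 4s + 1 = 0 and ∂h/∂s = -4t + 4s - 2 = 0, so (t, s) = (-1/6, 1/3).
The Hessian has h_{tt} = -2, h_{ss} = 4, h_{ts} = -4, giving D = -24 < 0, so the point is a saddle point.
h(-1/6, 1/3) = 91/12.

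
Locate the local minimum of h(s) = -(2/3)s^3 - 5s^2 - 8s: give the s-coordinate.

Critical points: h'(s) = -2s^2 - 10s - 8 vanishes at s = -4, -1.
Second-derivative test with h''(s) = -4s - 10: h''(-4) = 6 > 0 ⇒ local minimum; h''(-1) = -6 < 0 ⇒ local maximum.
Thus h has its local minimum at s = -4, with value -16/3.

-4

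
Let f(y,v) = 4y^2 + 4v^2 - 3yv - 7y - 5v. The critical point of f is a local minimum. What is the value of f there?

-401/55

∂f/∂y = 8y - 3v - 7 = 0 and ∂f/∂v = -3y + 8v - 5 = 0, so (y, v) = (71/55, 61/55).
The Hessian has f_{yy} = 8, f_{vv} = 8, f_{yv} = -3, giving D = 55 > 0 with f_{yy} > 0, so the point is a local minimum.
f(71/55, 61/55) = -401/55.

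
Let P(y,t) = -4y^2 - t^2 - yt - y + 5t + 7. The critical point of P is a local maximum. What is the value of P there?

211/15

∂P/∂y = -8y - t - 1 = 0 and ∂P/∂t = -y - 2t + 5 = 0, so (y, t) = (-7/15, 41/15).
The Hessian has P_{yy} = -8, P_{tt} = -2, P_{yt} = -1, giving D = 15 > 0 with P_{yy} < 0, so the point is a local maximum.
P(-7/15, 41/15) = 211/15.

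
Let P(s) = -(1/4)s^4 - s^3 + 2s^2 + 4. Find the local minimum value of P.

P'(s) = -s^3 - 3s^2 + 4s = 0 at s = -4, 0, 1.
Since P''(s) = -3s^2 - 6s + 4, we get P''(-4) = -20 < 0 ⇒ local maximum; P''(0) = 4 > 0 ⇒ local minimum; P''(1) = -5 < 0 ⇒ local maximum.
Thus P has its local minimum at s = 0, with value 4.

4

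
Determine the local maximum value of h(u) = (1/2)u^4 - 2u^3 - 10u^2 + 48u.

h'(u) = 2u^3 - 6u^2 - 20u + 48. Setting h'(u) = 0 gives u ∈ {-3, 2, 4}.
h''(u) = 6u^2 - 12u - 20. h''(-3) = 70 > 0 ⇒ local minimum; h''(2) = -20 < 0 ⇒ local maximum; h''(4) = 28 > 0 ⇒ local minimum.
The local maximum is h(2) = 48.

48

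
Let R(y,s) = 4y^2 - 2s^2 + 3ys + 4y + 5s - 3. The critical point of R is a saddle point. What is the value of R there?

∂R/∂y = 8y + 3s + 4 = 0 and ∂R/∂s = 3y - 4s + 5 = 0, so (y, s) = (-31/41, 28/41).
The Hessian has R_{yy} = 8, R_{ss} = -4, R_{ys} = 3, giving D = -41 < 0, so the point is a saddle point.
R(-31/41, 28/41) = -115/41.

-115/41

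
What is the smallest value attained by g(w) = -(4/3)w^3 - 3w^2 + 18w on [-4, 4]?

-184/3

The derivative is -4w^2 - 6w + 18, which vanishes at w = -3 and w = 3/2.
Compare values at every candidate in [-4, 4]: g(-4) = -104/3, g(-3) = -45, g(3/2) = 63/4, g(4) = -184/3.
So the minimum is g(4) = -184/3.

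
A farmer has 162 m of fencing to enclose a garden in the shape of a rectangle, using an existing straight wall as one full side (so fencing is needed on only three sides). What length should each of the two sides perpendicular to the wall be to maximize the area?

Let the sides perpendicular to the wall have length x and the parallel side y, so 2x + y = 162 and the area is A = xy = x(162 − 2x).
A'(x) = 162 − 4x = 0 gives x = 81/2, and A''(x) = −4 < 0 confirms a maximum.
Then y = 162 − 2·81/2 = 81 and A = 6561/2.

81/2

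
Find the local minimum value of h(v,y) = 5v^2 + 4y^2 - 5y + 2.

7/16

∂h/∂v = 10v = 0 and ∂h/∂y = 8y - 5 = 0, so (v, y) = (0, 5/8).
The Hessian has h_{vv} = 10, h_{yy} = 8, h_{vy} = 0, giving D = 80 > 0 with h_{vv} > 0, so the point is a local minimum.
h(0, 5/8) = 7/16.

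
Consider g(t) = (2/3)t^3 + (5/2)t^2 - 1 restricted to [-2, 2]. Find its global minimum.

-1

Differentiating, g'(t) = 2t^2 + 5t; whose only zero in [-2, 2] is t = 0.
Evaluating at the critical points and endpoints: g(-2) = 11/3,  g(0) = -1,  g(2) = 43/3.
So the minimum is g(0) = -1.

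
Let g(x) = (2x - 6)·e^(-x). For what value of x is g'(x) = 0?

Differentiating with the product rule gives g'(x) = (-2x + 8)·e^(-x). Since e^(-x) > 0, the only critical point is x = 4.
g''(4) has the same sign as -2 < 0, so this is a local maximum.
g(4) = (2)·e^(-4) ≈ 0.0366.

4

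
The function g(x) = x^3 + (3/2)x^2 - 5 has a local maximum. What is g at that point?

Critical points: g'(x) = 3x^2 + 3x vanishes at x = -1, 0.
Since g''(x) = 6x + 3, we get g''(-1) = -3 < 0 ⇒ local maximum; g''(0) = 3 > 0 ⇒ local minimum.
The local maximum is g(-1) = -9/2.

-9/2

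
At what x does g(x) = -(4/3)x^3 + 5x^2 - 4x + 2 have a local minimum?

1/2

Critical points: g'(x) = -4x^2 + 10x - 4 vanishes at x = 1/2, 2.
Second-derivative test with g''(x) = -8x + 10: g''(1/2) = 6 > 0 ⇒ local minimum; g''(2) = -6 < 0 ⇒ local maximum.
The local minimum is g(1/2) = 13/12.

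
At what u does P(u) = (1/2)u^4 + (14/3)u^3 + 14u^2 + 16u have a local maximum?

P'(u) = 2u^3 + 14u^2 + 28u + 16 = 0 at u = -4, -2, -1.
Second-derivative test with P''(u) = 6u^2 + 28u + 28: P''(-4) = 12 > 0 ⇒ local minimum; P''(-2) = -4 < 0 ⇒ local maximum; P''(-1) = 6 > 0 ⇒ local minimum.
The local maximum is P(-2) = -16/3.

-2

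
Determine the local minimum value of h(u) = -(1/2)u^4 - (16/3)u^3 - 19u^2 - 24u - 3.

3/2

h'(u) = -2u^3 - 16u^2 - 38u - 24 = 0 at u = -4, -3, -1.
Second-derivative test with h''(u) = -6u^2 - 32u - 38: h''(-4) = -6 < 0 ⇒ local maximum; h''(-3) = 4 > 0 ⇒ local minimum; h''(-1) = -12 < 0 ⇒ local maximum.
So the local minimum value is h(-3) = 3/2.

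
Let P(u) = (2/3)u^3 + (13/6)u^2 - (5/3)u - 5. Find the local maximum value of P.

55/24

P'(u) = 2u^2 + (13/3)u - 5/3 = 0 at u = -5/2, 1/3.
Second-derivative test with P''(u) = 4u + 13/3: P''(-5/2) = -17/3 < 0 ⇒ local maximum; P''(1/3) = 17/3 > 0 ⇒ local minimum.
So the local maximum value is P(-5/2) = 55/24.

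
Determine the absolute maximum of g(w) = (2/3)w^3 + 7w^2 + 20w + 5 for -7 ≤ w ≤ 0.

The derivative is 2w^2 + 14w + 20, which vanishes at w = -5 and w = -2.
Compare values at every candidate in [-7, 0]: g(-7) = -62/3,  g(-5) = -10/3,  g(-2) = -37/3,  g(0) = 5.
So the maximum is g(0) = 5.

5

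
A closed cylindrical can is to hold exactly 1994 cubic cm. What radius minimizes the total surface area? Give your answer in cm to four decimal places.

6.8210

With radius r and height h, πr²h = 1994 so h = 1994/(πr²), and S(r) = 2πr² + 2πrh = 2πr² + 2·1994/r.
S'(r) = 4πr − 2·1994/r² = 0 ⇒ r³ = 1994/(2π), so r ≈ 6.8210 and h = 2r ≈ 13.6420.
S''(r) = 4π + 4·1994/r³ > 0, so this is the minimum; S ≈ 876.9967.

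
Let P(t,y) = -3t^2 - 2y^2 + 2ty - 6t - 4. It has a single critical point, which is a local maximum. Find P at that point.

∂P/∂t = -6t + 2y - 6 = 0 and ∂P/∂y = 2t - 4y = 0, so (t, y) = (-6/5, -3/5).
The Hessian has P_{tt} = -6, P_{yy} = -4, P_{ty} = 2, giving D = 20 > 0 with P_{tt} < 0, so the point is a local maximum.
P(-6/5, -3/5) = -2/5.

-2/5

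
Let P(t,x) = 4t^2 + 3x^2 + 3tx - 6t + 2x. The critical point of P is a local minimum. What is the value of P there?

∂P/∂t = 8t + 3x - 6 = 0 and ∂P/∂x = 3t + 6x + 2 = 0, so (t, x) = (14/13, -34/39).
The Hessian has P_{tt} = 8, P_{xx} = 6, P_{tx} = 3, giving D = 39 > 0 with P_{tt} > 0, so the point is a local minimum.
P(14/13, -34/39) = -160/39.

-160/39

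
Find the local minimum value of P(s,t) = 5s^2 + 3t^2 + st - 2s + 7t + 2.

-153/59

∂P/∂s = 10s + t - 2 = 0 and ∂P/∂t = s + 6t + 7 = 0, so (s, t) = (19/59, -72/59).
The Hessian has P_{ss} = 10, P_{tt} = 6, P_{st} = 1, giving D = 59 > 0 with P_{ss} > 0, so the point is a local minimum.
P(19/59, -72/59) = -153/59.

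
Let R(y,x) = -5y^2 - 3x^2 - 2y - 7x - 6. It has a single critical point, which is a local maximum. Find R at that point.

-103/60

∂R/∂y = -10y - 2 = 0 and ∂R/∂x = -6x - 7 = 0, so (y, x) = (-1/5, -7/6).
The Hessian has R_{yy} = -10, R_{xx} = -6, R_{yx} = 0, giving D = 60 > 0 with R_{yy} < 0, so the point is a local maximum.
R(-1/5, -7/6) = -103/60.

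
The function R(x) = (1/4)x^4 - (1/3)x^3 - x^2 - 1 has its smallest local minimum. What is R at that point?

R'(x) = x^3 - x^2 - 2x = 0 at x = -1, 0, 2.
Second-derivative test with R''(x) = 3x^2 - 2x - 2: R''(-1) = 3 > 0 ⇒ local minimum; R''(0) = -2 < 0 ⇒ local maximum; R''(2) = 6 > 0 ⇒ local minimum.
Thus R has its smallest local minimum at x = 2, with value -11/3.

-11/3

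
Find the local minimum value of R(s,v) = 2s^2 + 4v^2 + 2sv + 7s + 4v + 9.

∂R/∂s = 4s + 2v + 7 = 0 and ∂R/∂v = 2s + 8v + 4 = 0, so (s, v) = (-12/7, -1/14).
The Hessian has R_{ss} = 4, R_{vv} = 8, R_{sv} = 2, giving D = 28 > 0 with R_{ss} > 0, so the point is a local minimum.
R(-12/7, -1/14) = 20/7.

20/7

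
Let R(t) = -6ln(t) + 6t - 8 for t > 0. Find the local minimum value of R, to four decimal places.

-2.0000

R'(t) = -6/t + 6 = 0 gives t = 1.
R''(t) = 6/t², which is positive for t > 0, so this is a local minimum.
R(1) = -6·ln(1) + 6 - 8 ≈ -2.0000.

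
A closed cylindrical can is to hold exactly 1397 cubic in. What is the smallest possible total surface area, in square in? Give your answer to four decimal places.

With radius r and height h, πr²h = 1397 so h = 1397/(πr²), and S(r) = 2πr² + 2πrh = 2πr² + 2·1397/r.
S'(r) = 4πr − 2·1397/r² = 0 ⇒ r³ = 1397/(2π), so r ≈ 6.0581 and h = 2r ≈ 12.1163.
S''(r) = 4π + 4·1397/r³ > 0, so this is the minimum; S ≈ 691.7972.

691.7972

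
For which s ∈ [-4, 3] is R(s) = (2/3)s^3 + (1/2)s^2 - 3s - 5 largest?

3

R'(s) = 2s^2 + s - 3, which vanishes at s = -3/2 and s = 1.
Compare values at every candidate in [-4, 3]: R(-4) = -83/3,  R(-3/2) = -13/8,  R(1) = -41/6,  R(3) = 17/2.
The maximum over the interval is 17/2, attained at s = 3.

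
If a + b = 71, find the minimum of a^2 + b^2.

5041/2

With a + b = 71, a^2 + b^2 = a^2 + (71 − a)^2.
The derivative 2a − 2(71 − a) = 4a − 142 vanishes at a = 71/2; second derivative 4 > 0, a minimum.
The minimum is 2·(71/2)^2 = 5041/2.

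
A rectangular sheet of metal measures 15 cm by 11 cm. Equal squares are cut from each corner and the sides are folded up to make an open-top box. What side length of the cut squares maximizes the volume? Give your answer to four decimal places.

With cut size x, the volume is V(x) = x(15 − 2x)(11 − 2x) for 0 < x < 5.5.
V'(x) = 12x^2 − 104x + 165. Setting V'(x) = 0 gives x ≈ 2.0911 (the root in (0, 5.5)).
V''(x) = 24x − 104 is negative there, so this is the maximum; V ≈ 154.2261.

2.0911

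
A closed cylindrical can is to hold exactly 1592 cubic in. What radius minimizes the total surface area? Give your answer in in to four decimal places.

With radius r and height h, πr²h = 1592 so h = 1592/(πr²), and S(r) = 2πr² + 2πrh = 2πr² + 2·1592/r.
S'(r) = 4πr − 2·1592/r² = 0 ⇒ r³ = 1592/(2π), so r ≈ 6.3278 and h = 2r ≈ 12.6556.
S''(r) = 4π + 4·1592/r³ > 0, so this is the minimum; S ≈ 754.7618.

6.3278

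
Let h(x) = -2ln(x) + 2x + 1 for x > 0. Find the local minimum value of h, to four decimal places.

h'(x) = -2/x + 2 = 0 gives x = 1.
h''(x) = 2/x², which is positive for x > 0, so this is a local minimum.
h(1) = -2·ln(1) + 2 + 1 ≈ 3.0000.

3.0000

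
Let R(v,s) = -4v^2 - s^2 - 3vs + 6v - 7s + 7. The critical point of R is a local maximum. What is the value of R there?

407/7

∂R/∂v = -8v - 3s + 6 = 0 and ∂R/∂s = -3v - 2s - 7 = 0, so (v, s) = (33/7, -74/7).
The Hessian has R_{vv} = -8, R_{ss} = -2, R_{vs} = -3, giving D = 7 > 0 with R_{vv} < 0, so the point is a local maximum.
R(33/7, -74/7) = 407/7.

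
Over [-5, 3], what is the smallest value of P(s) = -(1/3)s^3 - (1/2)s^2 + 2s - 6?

P'(s) = -s^2 - s + 2, which vanishes at s = -2 and s = 1.
Candidates: P(-5) = 79/6,  P(-2) = -28/3,  P(1) = -29/6,  P(3) = -27/2.
So the minimum is P(3) = -27/2.

-27/2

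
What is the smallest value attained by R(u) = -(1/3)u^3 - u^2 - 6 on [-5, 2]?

R'(u) = -u^2 - 2u, which vanishes at u = -2 and u = 0.
Evaluating at the critical points and endpoints: R(-5) = 32/3,  R(-2) = -22/3,  R(0) = -6,  R(2) = -38/3.
Hence the absolute minimum is -38/3 at u = 2.

-38/3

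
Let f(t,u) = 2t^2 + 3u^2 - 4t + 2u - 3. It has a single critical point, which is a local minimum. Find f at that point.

-16/3

∂f/∂t = 4t - 4 = 0 and ∂f/∂u = 6u + 2 = 0, so (t, u) = (1, -1/3).
The Hessian has f_{tt} = 4, f_{uu} = 6, f_{tu} = 0, giving D = 24 > 0 with f_{tt} > 0, so the point is a local minimum.
f(1, -1/3) = -16/3.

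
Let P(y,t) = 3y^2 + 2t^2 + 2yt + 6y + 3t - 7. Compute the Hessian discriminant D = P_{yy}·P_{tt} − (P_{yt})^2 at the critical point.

∂P/∂y = 6y + 2t + 6 = 0 and ∂P/∂t = 2y + 4t + 3 = 0, so (y, t) = (-9/10, -3/10).
The Hessian has P_{yy} = 6, P_{tt} = 4, P_{yt} = 2, giving D = 20 > 0 with P_{yy} > 0, so the point is a local minimum.
D = (6)·(4) − (2)^2 = 20.

20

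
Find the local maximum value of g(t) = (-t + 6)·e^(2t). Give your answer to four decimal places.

By the product rule, g'(t) = (-2t + 11)·e^(2t). Since e^(2t) > 0, the only critical point is t = 11/2.
g''(11/2) has the same sign as -2 < 0, so this is a local maximum.
g(11/2) = (1/2)·e^(11) ≈ 29937.0709.

29937.0709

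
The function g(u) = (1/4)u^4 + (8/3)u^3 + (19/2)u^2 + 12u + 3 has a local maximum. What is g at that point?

3/4

Critical points: g'(u) = u^3 + 8u^2 + 19u + 12 vanishes at u = -4, -3, -1.
Second-derivative test with g''(u) = 3u^2 + 16u + 19: g''(-4) = 3 > 0 ⇒ local minimum; g''(-3) = -2 < 0 ⇒ local maximum; g''(-1) = 6 > 0 ⇒ local minimum.
Thus g has its local maximum at u = -3, with value 3/4.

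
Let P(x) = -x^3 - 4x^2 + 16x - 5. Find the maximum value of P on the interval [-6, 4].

P'(x) = -3x^2 - 8x + 16, which vanishes at x = -4 and x = 4/3.
Compare values at every candidate in [-6, 4]: P(-6) = -29,  P(-4) = -69,  P(4/3) = 185/27,  P(4) = -69.
The maximum over the interval is 185/27, attained at x = 4/3.

185/27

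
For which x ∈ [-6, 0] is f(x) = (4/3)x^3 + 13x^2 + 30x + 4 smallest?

Differentiating, f'(x) = 4x^2 + 26x + 30; which vanishes at x = -5 and x = -3/2.
Compare values at every candidate in [-6, 0]: f(-6) = 4,  f(-5) = 37/3,  f(-3/2) = -65/4,  f(0) = 4.
The minimum over the interval is -65/4, attained at x = -3/2.

-3/2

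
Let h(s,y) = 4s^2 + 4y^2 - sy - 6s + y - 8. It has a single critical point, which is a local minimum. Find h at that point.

∂h/∂s = 8s - y - 6 = 0 and ∂h/∂y = -s + 8y + 1 = 0, so (s, y) = (47/63, -2/63).
The Hessian has h_{ss} = 8, h_{yy} = 8, h_{sy} = -1, giving D = 63 > 0 with h_{ss} > 0, so the point is a local minimum.
h(47/63, -2/63) = -646/63.

-646/63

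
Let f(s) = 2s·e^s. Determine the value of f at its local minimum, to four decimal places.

-0.7358

f'(s) = 2·e^s + (2s)·1·e^s = (2s + 2)·e^s. Since e^s > 0, the only critical point is s = -1.
f''(-1) has the same sign as 2 > 0, so this is a local minimum.
f(-1) = (-2)·e^(-1) ≈ -0.7358.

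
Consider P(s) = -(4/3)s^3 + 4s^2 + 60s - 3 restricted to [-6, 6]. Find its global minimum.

The derivative is -4s^2 + 8s + 60, which vanishes at s = -3 and s = 5.
Evaluating at the critical points and endpoints: P(-6) = 69, P(-3) = -111, P(5) = 691/3, P(6) = 213.
The minimum over the interval is -111, attained at s = -3.

-111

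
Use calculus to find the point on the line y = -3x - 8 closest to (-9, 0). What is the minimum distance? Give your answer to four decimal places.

Minimize D(x)^2 = (x + 9)^2 + (-3x - 8)^2.
d/dx[D^2] = 2(x + 9) + 2·(-3)·(-3x - 8) = 0 ⇒ x = -33/10.
Then y = 19/10 and the distance is √(361/10) ≈ 6.0083.

6.0083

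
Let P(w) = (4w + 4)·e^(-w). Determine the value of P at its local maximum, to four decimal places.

4.0000

By the product rule, P'(w) = (-4w)·e^(-w). Since e^(-w) > 0, the only critical point is w = 0.
P''(0) has the same sign as -4 < 0, so this is a local maximum.
P(0) = (4)·e^(0) ≈ 4.0000.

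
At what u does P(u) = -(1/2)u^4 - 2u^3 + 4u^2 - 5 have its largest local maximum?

-4

P'(u) = -2u^3 - 6u^2 + 8u. Setting P'(u) = 0 gives u ∈ {-4, 0, 1}.
Since P''(u) = -6u^2 - 12u + 8, we get P''(-4) = -40 < 0 ⇒ local maximum; P''(0) = 8 > 0 ⇒ local minimum; P''(1) = -10 < 0 ⇒ local maximum.
Thus P has its largest local maximum at u = -4, with value 59.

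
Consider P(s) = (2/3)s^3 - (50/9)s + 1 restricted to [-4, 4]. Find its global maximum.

193/9

The derivative is 2s^2 - 50/9, which vanishes at s = -5/3 and s = 5/3.
Evaluating at the critical points and endpoints: P(-4) = -175/9,  P(-5/3) = 581/81,  P(5/3) = -419/81,  P(4) = 193/9.
Hence the absolute maximum is 193/9 at s = 4.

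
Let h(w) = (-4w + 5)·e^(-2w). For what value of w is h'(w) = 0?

7/4

Differentiating with the product rule gives h'(w) = (8w - 14)·e^(-2w). Since e^(-2w) > 0, the only critical point is w = 7/4.
h''(7/4) has the same sign as 8 > 0, so this is a local minimum.
h(7/4) = (-2)·e^(-7/2) ≈ -0.0604.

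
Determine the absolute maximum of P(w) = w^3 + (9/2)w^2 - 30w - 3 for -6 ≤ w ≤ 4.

The derivative is 3w^2 + 9w - 30, which vanishes at w = -5 and w = 2.
Candidates: P(-6) = 123,  P(-5) = 269/2,  P(2) = -37,  P(4) = 13.
The maximum over the interval is 269/2, attained at w = -5.

269/2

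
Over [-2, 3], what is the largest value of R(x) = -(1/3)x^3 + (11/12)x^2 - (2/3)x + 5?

R'(x) = -x^2 + (11/6)x - 2/3, which vanishes at x = 1/2 and x = 4/3.
Candidates: R(-2) = 38/3,  R(1/2) = 233/48,  R(4/3) = 401/81,  R(3) = 9/4.
Hence the absolute maximum is 38/3 at x = -2.

38/3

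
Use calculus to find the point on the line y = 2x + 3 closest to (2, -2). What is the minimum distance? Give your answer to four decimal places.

4.0249

Minimize D(x)^2 = (x - 2)^2 + (2x + 5)^2.
d/dx[D^2] = 2(x - 2) + 2·2·(2x + 5) = 0 ⇒ x = -8/5.
Then y = -1/5 and the distance is √(81/5) ≈ 4.0249.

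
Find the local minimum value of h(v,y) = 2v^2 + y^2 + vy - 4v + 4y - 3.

∂h/∂v = 4v + y - 4 = 0 and ∂h/∂y = v + 2y + 4 = 0, so (v, y) = (12/7, -20/7).
The Hessian has h_{vv} = 4, h_{yy} = 2, h_{vy} = 1, giving D = 7 > 0 with h_{vv} > 0, so the point is a local minimum.
h(12/7, -20/7) = -85/7.

-85/7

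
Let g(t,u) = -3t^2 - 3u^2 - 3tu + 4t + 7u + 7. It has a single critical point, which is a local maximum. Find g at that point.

100/9

∂g/∂t = -6t - 3u + 4 = 0 and ∂g/∂u = -3t - 6u + 7 = 0, so (t, u) = (1/9, 10/9).
The Hessian has g_{tt} = -6, g_{uu} = -6, g_{tu} = -3, giving D = 27 > 0 with g_{tt} < 0, so the point is a local maximum.
g(1/9, 10/9) = 100/9.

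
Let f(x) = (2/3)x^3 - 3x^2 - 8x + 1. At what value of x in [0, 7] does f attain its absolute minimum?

f'(x) = 2x^2 - 6x - 8, whose only zero in [0, 7] is x = 4.
Evaluating at the critical points and endpoints: f(0) = 1,  f(4) = -109/3,  f(7) = 80/3.
So the minimum is f(4) = -109/3.

4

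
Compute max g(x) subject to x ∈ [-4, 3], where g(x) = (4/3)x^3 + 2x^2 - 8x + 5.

35

g'(x) = 4x^2 + 4x - 8, which vanishes at x = -2 and x = 1.
Candidates: g(-4) = -49/3; g(-2) = 55/3; g(1) = 1/3; g(3) = 35.
So the maximum is g(3) = 35.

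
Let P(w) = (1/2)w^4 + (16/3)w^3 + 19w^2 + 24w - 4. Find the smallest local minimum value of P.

P'(w) = 2w^3 + 16w^2 + 38w + 24. Setting P'(w) = 0 gives w ∈ {-4, -3, -1}.
Second-derivative test with P''(w) = 6w^2 + 32w + 38: P''(-4) = 6 > 0 ⇒ local minimum; P''(-3) = -4 < 0 ⇒ local maximum; P''(-1) = 12 > 0 ⇒ local minimum.
So the smallest local minimum value is P(-1) = -83/6.

-83/6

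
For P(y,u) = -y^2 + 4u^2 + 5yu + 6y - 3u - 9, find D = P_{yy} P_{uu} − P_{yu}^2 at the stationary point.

-41

∂P/∂y = -2y + 5u + 6 = 0 and ∂P/∂u = 5y + 8u - 3 = 0, so (y, u) = (63/41, -24/41).
The Hessian has P_{yy} = -2, P_{uu} = 8, P_{yu} = 5, giving D = -41 < 0, so the point is a saddle point.
D = (-2)·(8) − (5)^2 = -41.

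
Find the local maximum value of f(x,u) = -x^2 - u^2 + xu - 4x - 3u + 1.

∂f/∂x = -2x + u - 4 = 0 and ∂f/∂u = x - 2u - 3 = 0, so (x, u) = (-11/3, -10/3).
The Hessian has f_{xx} = -2, f_{uu} = -2, f_{xu} = 1, giving D = 3 > 0 with f_{xx} < 0, so the point is a local maximum.
f(-11/3, -10/3) = 40/3.

40/3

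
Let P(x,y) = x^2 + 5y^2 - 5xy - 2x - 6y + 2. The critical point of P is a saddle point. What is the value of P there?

126/5

∂P/∂x = 2x - 5y - 2 = 0 and ∂P/∂y = -5x + 10y - 6 = 0, so (x, y) = (-10, -22/5).
The Hessian has P_{xx} = 2, P_{yy} = 10, P_{xy} = -5, giving D = -5 < 0, so the point is a saddle point.
P(-10, -22/5) = 126/5.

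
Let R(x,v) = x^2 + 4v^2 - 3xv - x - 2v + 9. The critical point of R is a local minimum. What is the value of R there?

∂R/∂x = 2x - 3v - 1 = 0 and ∂R/∂v = -3x + 8v - 2 = 0, so (x, v) = (2, 1).
The Hessian has R_{xx} = 2, R_{vv} = 8, R_{xv} = -3, giving D = 7 > 0 with R_{xx} > 0, so the point is a local minimum.
R(2, 1) = 7.

7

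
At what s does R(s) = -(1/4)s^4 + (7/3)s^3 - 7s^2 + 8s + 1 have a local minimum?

2

R'(s) = -s^3 + 7s^2 - 14s + 8 = 0 at s = 1, 2, 4.
Second-derivative test with R''(s) = -3s^2 + 14s - 14: R''(1) = -3 < 0 ⇒ local maximum; R''(2) = 2 > 0 ⇒ local minimum; R''(4) = -6 < 0 ⇒ local maximum.
So the local minimum value is R(2) = 11/3.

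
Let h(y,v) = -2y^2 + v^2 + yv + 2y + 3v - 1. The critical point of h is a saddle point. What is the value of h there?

∂h/∂y = -4y + v + 2 = 0 and ∂h/∂v = y + 2v + 3 = 0, so (y, v) = (1/9, -14/9).
The Hessian has h_{yy} = -4, h_{vv} = 2, h_{yv} = 1, giving D = -9 < 0, so the point is a saddle point.
h(1/9, -14/9) = -29/9.

-29/9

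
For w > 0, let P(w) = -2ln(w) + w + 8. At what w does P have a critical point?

2

P'(w) = -2/w + 1 = 0 gives w = 2.
P''(w) = 2/w², which is positive for w > 0, so this is a local minimum.
P(2) = -2·ln(2) + 2 + 8 ≈ 8.6137.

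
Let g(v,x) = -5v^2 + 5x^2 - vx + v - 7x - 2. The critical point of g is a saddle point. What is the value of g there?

∂g/∂v = -10v - x + 1 = 0 and ∂g/∂x = -v + 10x - 7 = 0, so (v, x) = (3/101, 71/101).
The Hessian has g_{vv} = -10, g_{xx} = 10, g_{vx} = -1, giving D = -101 < 0, so the point is a saddle point.
g(3/101, 71/101) = -449/101.

-449/101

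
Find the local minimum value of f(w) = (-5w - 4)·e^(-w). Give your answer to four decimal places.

-4.0937

Differentiating with the product rule gives f'(w) = (5w - 1)·e^(-w). Since e^(-w) > 0, the only critical point is w = 1/5.
f''(1/5) has the same sign as 5 > 0, so this is a local minimum.
f(1/5) = (-5)·e^(-1/5) ≈ -4.0937.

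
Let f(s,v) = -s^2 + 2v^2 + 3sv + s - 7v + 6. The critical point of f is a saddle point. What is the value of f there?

76/17

∂f/∂s = -2s + 3v + 1 = 0 and ∂f/∂v = 3s + 4v - 7 = 0, so (s, v) = (25/17, 11/17).
The Hessian has f_{ss} = -2, f_{vv} = 4, f_{sv} = 3, giving D = -17 < 0, so the point is a saddle point.
f(25/17, 11/17) = 76/17.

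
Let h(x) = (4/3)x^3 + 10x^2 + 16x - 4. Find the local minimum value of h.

h'(x) = 4x^2 + 20x + 16. Setting h'(x) = 0 gives x ∈ {-4, -1}.
Second-derivative test with h''(x) = 8x + 20: h''(-4) = -12 < 0 ⇒ local maximum; h''(-1) = 12 > 0 ⇒ local minimum.
So the local minimum value is h(-1) = -34/3.

-34/3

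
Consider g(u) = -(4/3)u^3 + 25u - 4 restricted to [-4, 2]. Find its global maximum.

Differentiating, g'(u) = -4u^2 + 25; whose only zero in [-4, 2] is u = -5/2.
Compare values at every candidate in [-4, 2]: g(-4) = -56/3,  g(-5/2) = -137/3,  g(2) = 106/3.
Hence the absolute maximum is 106/3 at u = 2.

106/3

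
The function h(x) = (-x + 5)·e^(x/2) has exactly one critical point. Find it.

3

h'(x) = (-1)·e^(x/2) + (-x + 5)·(1/2)·e^(x/2) = (-(1/2)x + 3/2)·e^(x/2). Since e^(x/2) > 0, the only critical point is x = 3.
h''(3) has the same sign as -1/2 < 0, so this is a local maximum.
h(3) = (2)·e^(3/2) ≈ 8.9634.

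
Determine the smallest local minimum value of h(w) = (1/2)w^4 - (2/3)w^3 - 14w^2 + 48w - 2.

h'(w) = 2w^3 - 2w^2 - 28w + 48 = 0 at w = -4, 2, 3.
Second-derivative test with h''(w) = 6w^2 - 4w - 28: h''(-4) = 84 > 0 ⇒ local minimum; h''(2) = -12 < 0 ⇒ local maximum; h''(3) = 14 > 0 ⇒ local minimum.
The smallest local minimum is h(-4) = -742/3.

-742/3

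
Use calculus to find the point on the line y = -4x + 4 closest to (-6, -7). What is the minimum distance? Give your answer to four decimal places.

Minimize D(x)^2 = (x + 6)^2 + (-4x + 11)^2.
d/dx[D^2] = 2(x + 6) + 2·(-4)·(-4x + 11) = 0 ⇒ x = 38/17.
Then y = -84/17 and the distance is √(1225/17) ≈ 8.4887.

8.4887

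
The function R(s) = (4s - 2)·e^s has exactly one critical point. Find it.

Differentiating with the product rule gives R'(s) = (4s + 2)·e^s. Since e^s > 0, the only critical point is s = -1/2.
R''(-1/2) has the same sign as 4 > 0, so this is a local minimum.
R(-1/2) = (-4)·e^(-1/2) ≈ -2.4261.

-1/2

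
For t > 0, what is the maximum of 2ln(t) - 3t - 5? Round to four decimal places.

-7.8109

R'(t) = 2/t − 3 = 0 gives t = 2/3.
R''(t) = -2/t², which is negative for t > 0, so this is a local maximum.
R(2/3) = 2·ln(2/3) - 2 - 5 ≈ -7.8109.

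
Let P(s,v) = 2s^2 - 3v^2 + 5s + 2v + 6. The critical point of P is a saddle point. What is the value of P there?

∂P/∂s = 4s + 5 = 0 and ∂P/∂v = -6v + 2 = 0, so (s, v) = (-5/4, 1/3).
The Hessian has P_{ss} = 4, P_{vv} = -6, P_{sv} = 0, giving D = -24 < 0, so the point is a saddle point.
P(-5/4, 1/3) = 77/24.

77/24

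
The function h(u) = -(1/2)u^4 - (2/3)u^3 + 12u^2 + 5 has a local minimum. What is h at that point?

Critical points: h'(u) = -2u^3 - 2u^2 + 24u vanishes at u = -4, 0, 3.
h''(u) = -6u^2 - 4u + 24. h''(-4) = -56 < 0 ⇒ local maximum; h''(0) = 24 > 0 ⇒ local minimum; h''(3) = -42 < 0 ⇒ local maximum.
Thus h has its local minimum at u = 0, with value 5.

5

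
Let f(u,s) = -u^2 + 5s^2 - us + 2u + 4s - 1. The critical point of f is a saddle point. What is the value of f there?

∂f/∂u = -2u - s + 2 = 0 and ∂f/∂s = -u + 10s + 4 = 0, so (u, s) = (8/7, -2/7).
The Hessian has f_{uu} = -2, f_{ss} = 10, f_{us} = -1, giving D = -21 < 0, so the point is a saddle point.
f(8/7, -2/7) = -3/7.

-3/7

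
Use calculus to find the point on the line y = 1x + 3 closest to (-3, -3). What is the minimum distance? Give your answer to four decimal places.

2.1213

Minimize D(x)^2 = (x + 3)^2 + (x + 6)^2.
d/dx[D^2] = 2(x + 3) + 2·1·(x + 6) = 0 ⇒ x = -9/2.
Then y = -3/2 and the distance is √(9/2) ≈ 2.1213.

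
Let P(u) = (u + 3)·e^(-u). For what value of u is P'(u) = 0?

-2

P'(u) = 1·e^(-u) + (u + 3)·(-1)·e^(-u) = (-u - 2)·e^(-u). Since e^(-u) > 0, the only critical point is u = -2.
P''(-2) has the same sign as -1 < 0, so this is a local maximum.
P(-2) = (1)·e^(2) ≈ 7.3891.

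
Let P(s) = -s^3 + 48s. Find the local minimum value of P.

-128

P'(s) = -3s^2 + 48 = 0 at s = -4, 4.
P''(s) = -6s. P''(-4) = 24 > 0 ⇒ local minimum; P''(4) = -24 < 0 ⇒ local maximum.
Thus P has its local minimum at s = -4, with value -128.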